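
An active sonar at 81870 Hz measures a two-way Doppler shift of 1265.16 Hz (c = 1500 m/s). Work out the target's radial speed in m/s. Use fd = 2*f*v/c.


From fd = 2*f*v/c, v = c*fd/(2*f) = 1500 * 1265.16 / (2*81870) = 11.59

11.59 m/s


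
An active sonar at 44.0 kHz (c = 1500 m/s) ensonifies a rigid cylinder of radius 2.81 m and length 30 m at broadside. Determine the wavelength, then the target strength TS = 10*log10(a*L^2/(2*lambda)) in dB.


Step 1: lambda = c/f = 1500/44000 = 0.03409 m
Step 2: TS = 10*log10(a*L^2/(2*lambda)) = 10*log10(2.81*30^2/(2*0.03409)) = 45.69

45.69 dB


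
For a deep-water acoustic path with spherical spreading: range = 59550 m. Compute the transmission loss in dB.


95.5 dB


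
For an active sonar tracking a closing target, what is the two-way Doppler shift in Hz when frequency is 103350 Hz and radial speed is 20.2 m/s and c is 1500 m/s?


fd = 2*f*v/c = 2 * 103350 * 20.2 / 1500 = 2783.56

2783.56 Hz


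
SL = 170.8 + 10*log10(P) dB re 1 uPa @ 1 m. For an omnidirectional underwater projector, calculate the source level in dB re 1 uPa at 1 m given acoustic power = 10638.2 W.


SL = 170.8 + 10*log10(10638.2) = 170.8 + 40.27 = 211.07

211.07 dB


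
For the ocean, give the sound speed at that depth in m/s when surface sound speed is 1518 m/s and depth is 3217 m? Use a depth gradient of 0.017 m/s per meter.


1572.689 m/s


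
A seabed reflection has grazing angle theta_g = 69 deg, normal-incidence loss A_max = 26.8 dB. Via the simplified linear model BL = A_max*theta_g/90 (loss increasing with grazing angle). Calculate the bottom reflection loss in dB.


20.55 dB


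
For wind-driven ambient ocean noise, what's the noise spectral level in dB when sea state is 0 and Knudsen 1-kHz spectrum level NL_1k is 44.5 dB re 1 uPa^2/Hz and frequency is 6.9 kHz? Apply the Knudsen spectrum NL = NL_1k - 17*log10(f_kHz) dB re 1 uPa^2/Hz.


NL = NL_1k - 17*log10(f_kHz) = 44.5 - 17*log10(6.9) = 44.5 - (14.26) = 30.24

30.24 dB


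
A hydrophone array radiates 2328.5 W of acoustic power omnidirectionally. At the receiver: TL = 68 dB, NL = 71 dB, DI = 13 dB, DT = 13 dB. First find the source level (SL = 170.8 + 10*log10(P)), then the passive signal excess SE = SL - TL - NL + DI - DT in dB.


Step 1: SL = 170.8 + 10*log10(2328.5) = 204.47 dB
Step 2: SE = SL - TL - NL + DI - DT = 204.47 - 68 - 71 + 13 - 13 = 65.47

65.47 dB


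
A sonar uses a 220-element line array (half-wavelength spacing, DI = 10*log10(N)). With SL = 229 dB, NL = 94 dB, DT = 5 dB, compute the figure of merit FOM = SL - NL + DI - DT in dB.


Step 1: DI = 10*log10(220) = 23.42 dB
Step 2: FOM = SL - NL + DI - DT = 229 - 94 + 23.42 - 5 = 153.42

153.42 dB


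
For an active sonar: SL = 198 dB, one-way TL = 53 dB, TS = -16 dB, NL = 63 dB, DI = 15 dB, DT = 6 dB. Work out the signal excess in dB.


22 dB


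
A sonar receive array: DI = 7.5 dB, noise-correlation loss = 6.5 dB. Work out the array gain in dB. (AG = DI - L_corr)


AG = DI - L_corr = 7.5 - 6.5 = 1.0

1.0 dB


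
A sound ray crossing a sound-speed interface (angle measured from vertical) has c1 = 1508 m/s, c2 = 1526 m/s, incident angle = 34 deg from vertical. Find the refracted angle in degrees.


sin(theta2) = (c2/c1)*sin(theta1) = (1526/1508)*sin(34 deg) = 0.56587
theta2 = arcsin(0.56587) = 34.46

34.46 deg


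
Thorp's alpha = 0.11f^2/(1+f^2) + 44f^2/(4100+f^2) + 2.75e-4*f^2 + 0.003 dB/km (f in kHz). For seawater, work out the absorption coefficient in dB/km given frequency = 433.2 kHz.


f^2 = 187662.24
alpha = 0.11*187662.24/(1+187662.24) + 44*187662.24/(4100+187662.24) + 2.75e-4*187662.24 + 0.003 = 94.779

94.779 dB/km


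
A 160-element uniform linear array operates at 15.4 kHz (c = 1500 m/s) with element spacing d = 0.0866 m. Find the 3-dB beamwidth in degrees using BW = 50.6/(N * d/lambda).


Step 1: lambda = 1500/15400 = 0.0974 m
Step 2: d/lambda = 0.0866/0.0974 = 0.8891
Step 3: BW = 50.6/(N * d/lambda) = 50.6/(160 * 0.8891) = 0.36

0.36 deg


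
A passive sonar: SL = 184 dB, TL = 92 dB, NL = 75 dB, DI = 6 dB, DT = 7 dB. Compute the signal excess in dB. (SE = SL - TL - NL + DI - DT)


SE = SL - TL - NL + DI - DT = 184 - 92 - 75 + 6 - 7 = 16

16 dB


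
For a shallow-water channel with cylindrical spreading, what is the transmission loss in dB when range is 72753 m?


TL = 10*log10(72753) = 48.62

48.62 dB


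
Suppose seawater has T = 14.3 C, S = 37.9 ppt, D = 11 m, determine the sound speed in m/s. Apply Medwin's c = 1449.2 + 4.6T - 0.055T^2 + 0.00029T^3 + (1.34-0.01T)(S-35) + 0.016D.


c = 1449.2 + 4.6*14.3 - 0.055*14.3^2 + 0.00029*14.3^3 + (1.34 - 0.01*14.3)*(37.9 - 35) + 0.016*11 = 1508.23

1508.23 m/s


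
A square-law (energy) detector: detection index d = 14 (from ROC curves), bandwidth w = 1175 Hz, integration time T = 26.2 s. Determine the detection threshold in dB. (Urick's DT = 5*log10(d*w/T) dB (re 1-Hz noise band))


DT = 5*log10(d*w/T) = 5*log10(14 * 1175 / 26.2) = 5*log10(627.86) = 13.99

13.99 dB


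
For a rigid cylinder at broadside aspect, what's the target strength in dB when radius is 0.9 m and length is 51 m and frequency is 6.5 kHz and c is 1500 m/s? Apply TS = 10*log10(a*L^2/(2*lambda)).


lambda = 1500/6500 = 0.23077 m
TS = 10*log10(0.9*51^2/(2*0.23077)) = 37.05

37.05 dB


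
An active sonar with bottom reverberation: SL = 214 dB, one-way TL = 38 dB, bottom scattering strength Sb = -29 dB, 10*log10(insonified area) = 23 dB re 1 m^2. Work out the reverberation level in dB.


132 dB


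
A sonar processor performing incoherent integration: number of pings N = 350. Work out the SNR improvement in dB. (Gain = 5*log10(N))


12.72 dB


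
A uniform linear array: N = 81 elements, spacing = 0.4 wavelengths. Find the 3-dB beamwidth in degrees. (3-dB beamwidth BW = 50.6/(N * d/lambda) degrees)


1.56 deg


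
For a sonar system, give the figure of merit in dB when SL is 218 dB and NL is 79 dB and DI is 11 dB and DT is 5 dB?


FOM = SL - NL + DI - DT = 218 - 79 + 11 - 5 = 145

145 dB


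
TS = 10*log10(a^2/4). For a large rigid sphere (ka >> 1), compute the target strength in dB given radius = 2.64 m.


TS = 10*log10(2.64^2 / 4) = 10*log10(1.7424) = 2.41

2.41 dB


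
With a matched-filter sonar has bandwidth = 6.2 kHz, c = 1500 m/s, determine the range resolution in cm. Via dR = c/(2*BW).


dR = c/(2*BW) = 1500 / (2 * 6.2e3) = 0.121 m = 12.1 cm

12.1 cm


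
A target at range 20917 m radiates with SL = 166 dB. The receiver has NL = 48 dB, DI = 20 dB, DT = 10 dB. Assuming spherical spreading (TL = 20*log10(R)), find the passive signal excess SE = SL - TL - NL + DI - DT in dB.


41.59 dB


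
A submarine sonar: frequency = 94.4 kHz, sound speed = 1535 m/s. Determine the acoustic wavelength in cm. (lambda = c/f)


1.63 cm


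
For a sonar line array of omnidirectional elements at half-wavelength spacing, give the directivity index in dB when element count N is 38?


DI = 10*log10(38) = 15.8

15.8 dB


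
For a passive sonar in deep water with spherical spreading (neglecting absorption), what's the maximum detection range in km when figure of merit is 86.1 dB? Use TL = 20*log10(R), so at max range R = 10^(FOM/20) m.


At max range FOM = TL, so 20*log10(R) = 86.1
R = 10^(86.1/20) = 20183.66 m = 20.18 km

20.18 km


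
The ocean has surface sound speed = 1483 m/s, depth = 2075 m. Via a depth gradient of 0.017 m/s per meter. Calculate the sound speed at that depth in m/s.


c = 1483 + 0.017 * 2075 = 1518.275

1518.275 m/s


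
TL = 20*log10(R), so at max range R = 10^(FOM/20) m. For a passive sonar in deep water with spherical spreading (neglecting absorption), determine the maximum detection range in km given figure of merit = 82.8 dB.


13.8 km


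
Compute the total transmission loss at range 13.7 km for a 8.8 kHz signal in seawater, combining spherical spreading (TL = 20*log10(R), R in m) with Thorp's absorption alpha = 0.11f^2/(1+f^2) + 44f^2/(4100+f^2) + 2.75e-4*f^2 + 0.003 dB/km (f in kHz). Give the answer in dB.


Step 1 (Thorp): alpha = 0.11*77.44/(1+77.44) + 44*77.44/(4100+77.44) + 2.75e-4*77.44 + 0.003 = 0.9486 dB/km
Step 2: TL_spread = 20*log10(13700) = 82.73 dB
Step 3: TL_abs = alpha*R = 0.9486 * 13.7 = 13.0 dB
Step 4: TL_total = 82.73 + 13.0 = 95.73

95.73 dB


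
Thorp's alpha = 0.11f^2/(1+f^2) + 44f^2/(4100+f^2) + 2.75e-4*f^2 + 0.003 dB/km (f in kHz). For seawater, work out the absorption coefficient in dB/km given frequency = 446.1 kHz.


f^2 = 199005.21
alpha = 0.11*199005.21/(1+199005.21) + 44*199005.21/(4100+199005.21) + 2.75e-4*199005.21 + 0.003 = 97.951

97.951 dB/km


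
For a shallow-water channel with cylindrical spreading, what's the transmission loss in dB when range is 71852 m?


TL = 10*log10(71852) = 48.56

48.56 dB


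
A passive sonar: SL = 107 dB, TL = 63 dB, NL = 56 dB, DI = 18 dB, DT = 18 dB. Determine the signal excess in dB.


-12 dB


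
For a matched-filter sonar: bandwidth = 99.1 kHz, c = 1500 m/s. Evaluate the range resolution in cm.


dR = c/(2*BW) = 1500 / (2 * 99.1e3) = 0.0076 m = 0.76 cm

0.76 cm


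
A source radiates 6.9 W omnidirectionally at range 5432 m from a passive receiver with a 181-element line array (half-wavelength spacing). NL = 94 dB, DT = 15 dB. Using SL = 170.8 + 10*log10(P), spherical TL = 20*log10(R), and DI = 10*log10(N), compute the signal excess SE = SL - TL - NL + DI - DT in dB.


18.07 dB


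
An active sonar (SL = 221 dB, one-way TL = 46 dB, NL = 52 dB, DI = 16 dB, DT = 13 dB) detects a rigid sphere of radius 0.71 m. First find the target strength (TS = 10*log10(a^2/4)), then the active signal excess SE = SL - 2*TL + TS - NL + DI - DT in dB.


Step 1: TS = 10*log10(0.71^2/4) = -9.0 dB
Step 2: SE = SL - 2*TL + TS - NL + DI - DT = 221 - 2*46 + (-9.0) - 52 + 16 - 13 = 71.0

71.0 dB


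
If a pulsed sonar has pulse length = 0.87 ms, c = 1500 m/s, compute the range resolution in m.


dR = c*tau/2 = 1500 * 0.87e-3 / 2 = 0.6525

0.6525 m


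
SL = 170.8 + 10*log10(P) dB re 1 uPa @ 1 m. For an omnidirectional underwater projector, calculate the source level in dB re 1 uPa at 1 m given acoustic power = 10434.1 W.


SL = 170.8 + 10*log10(10434.1) = 170.8 + 40.18 = 210.98

210.98 dB


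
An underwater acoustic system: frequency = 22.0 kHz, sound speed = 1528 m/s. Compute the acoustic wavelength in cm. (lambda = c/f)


lambda = c/f = 1528 / 22000 = 0.0695 m = 6.95 cm

6.95 cm


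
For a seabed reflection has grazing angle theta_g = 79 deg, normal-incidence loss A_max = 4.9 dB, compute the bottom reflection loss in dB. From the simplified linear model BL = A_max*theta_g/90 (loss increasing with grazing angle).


BL = A_max * theta_g / 90 = 4.9 * 79 / 90 = 4.3

4.3 dB


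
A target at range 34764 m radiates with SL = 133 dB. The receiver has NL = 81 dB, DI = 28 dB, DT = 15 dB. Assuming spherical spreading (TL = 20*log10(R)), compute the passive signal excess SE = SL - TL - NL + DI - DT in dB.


-25.82 dB


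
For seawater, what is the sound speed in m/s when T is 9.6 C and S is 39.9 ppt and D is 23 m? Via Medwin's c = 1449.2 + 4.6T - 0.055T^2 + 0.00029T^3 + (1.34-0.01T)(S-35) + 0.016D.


c = 1449.2 + 4.6*9.6 - 0.055*9.6^2 + 0.00029*9.6^3 + (1.34 - 0.01*9.6)*(39.9 - 35) + 0.016*23 = 1495.01

1495.01 m/s


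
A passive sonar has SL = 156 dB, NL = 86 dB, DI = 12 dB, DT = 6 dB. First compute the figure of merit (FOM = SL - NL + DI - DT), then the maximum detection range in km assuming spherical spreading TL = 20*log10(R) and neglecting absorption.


Step 1: FOM = SL - NL + DI - DT = 156 - 86 + 12 - 6 = 76 dB
Step 2: at max range FOM = TL = 20*log10(R), so R = 10^(76/20) = 6309.57 m = 6.31 km

6.31 km


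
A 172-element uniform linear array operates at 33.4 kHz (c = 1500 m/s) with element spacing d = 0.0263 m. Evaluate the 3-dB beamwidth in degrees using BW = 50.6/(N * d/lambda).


Step 1: lambda = 1500/33400 = 0.04491 m
Step 2: d/lambda = 0.0263/0.04491 = 0.5856
Step 3: BW = 50.6/(N * d/lambda) = 50.6/(172 * 0.5856) = 0.5

0.5 deg


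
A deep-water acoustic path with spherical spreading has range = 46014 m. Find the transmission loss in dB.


TL = 20*log10(46014) = 93.26

93.26 dB


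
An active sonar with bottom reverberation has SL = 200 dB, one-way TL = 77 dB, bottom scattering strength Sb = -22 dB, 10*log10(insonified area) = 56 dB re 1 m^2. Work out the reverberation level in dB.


RL = SL - 2*TL + Sb + 10*log10(A) = 200 - 2*77 + (-22) + 56 = 80

80 dB


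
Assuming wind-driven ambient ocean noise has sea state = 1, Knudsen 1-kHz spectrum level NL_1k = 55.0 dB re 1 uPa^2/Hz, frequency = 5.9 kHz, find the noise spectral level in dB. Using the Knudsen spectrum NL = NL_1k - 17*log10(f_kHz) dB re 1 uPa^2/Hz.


41.9 dB


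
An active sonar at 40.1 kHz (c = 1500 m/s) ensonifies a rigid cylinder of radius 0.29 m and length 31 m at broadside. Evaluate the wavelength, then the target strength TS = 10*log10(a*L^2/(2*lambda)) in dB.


Step 1: lambda = c/f = 1500/40100 = 0.03741 m
Step 2: TS = 10*log10(a*L^2/(2*lambda)) = 10*log10(0.29*31^2/(2*0.03741)) = 35.71

35.71 dB


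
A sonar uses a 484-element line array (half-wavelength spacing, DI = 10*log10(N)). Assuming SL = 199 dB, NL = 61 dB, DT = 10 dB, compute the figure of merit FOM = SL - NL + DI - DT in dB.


Step 1: DI = 10*log10(484) = 26.85 dB
Step 2: FOM = SL - NL + DI - DT = 199 - 61 + 26.85 - 10 = 154.85

154.85 dB


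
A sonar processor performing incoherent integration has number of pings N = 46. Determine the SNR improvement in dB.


8.31 dB


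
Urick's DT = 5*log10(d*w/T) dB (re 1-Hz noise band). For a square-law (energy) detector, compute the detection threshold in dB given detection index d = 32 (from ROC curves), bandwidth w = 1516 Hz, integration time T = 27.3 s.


DT = 5*log10(d*w/T) = 5*log10(32 * 1516 / 27.3) = 5*log10(1777.0) = 16.25

16.25 dB


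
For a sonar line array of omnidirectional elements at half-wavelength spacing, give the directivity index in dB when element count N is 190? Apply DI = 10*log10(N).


DI = 10*log10(190) = 22.79

22.79 dB


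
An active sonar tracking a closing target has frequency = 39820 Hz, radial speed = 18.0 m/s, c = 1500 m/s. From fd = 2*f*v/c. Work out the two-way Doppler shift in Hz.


fd = 2*f*v/c = 2 * 39820 * 18.0 / 1500 = 955.68

955.68 Hz


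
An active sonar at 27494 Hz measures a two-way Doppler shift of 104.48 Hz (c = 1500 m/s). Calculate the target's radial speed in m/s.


2.85 m/s


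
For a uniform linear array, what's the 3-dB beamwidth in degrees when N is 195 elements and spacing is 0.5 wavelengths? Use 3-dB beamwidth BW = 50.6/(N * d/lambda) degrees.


0.52 deg


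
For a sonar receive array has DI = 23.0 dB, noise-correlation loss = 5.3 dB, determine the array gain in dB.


17.7 dB


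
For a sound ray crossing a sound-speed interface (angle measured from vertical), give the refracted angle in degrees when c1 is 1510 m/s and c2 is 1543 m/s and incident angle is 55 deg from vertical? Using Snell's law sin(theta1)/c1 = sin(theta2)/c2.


sin(theta2) = (c2/c1)*sin(theta1) = (1543/1510)*sin(55 deg) = 0.83705
theta2 = arcsin(0.83705) = 56.83

56.83 deg


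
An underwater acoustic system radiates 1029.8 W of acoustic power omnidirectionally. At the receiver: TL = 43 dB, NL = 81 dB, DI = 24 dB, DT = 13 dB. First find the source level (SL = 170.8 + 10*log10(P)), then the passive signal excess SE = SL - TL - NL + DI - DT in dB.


Step 1: SL = 170.8 + 10*log10(1029.8) = 200.93 dB
Step 2: SE = SL - TL - NL + DI - DT = 200.93 - 43 - 81 + 24 - 13 = 87.93

87.93 dB


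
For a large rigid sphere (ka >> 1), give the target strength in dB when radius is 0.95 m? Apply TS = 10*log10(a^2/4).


-6.47 dB


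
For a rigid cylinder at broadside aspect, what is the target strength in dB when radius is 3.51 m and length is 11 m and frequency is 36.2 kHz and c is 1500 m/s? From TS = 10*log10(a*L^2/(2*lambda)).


lambda = 1500/36200 = 0.04144 m
TS = 10*log10(3.51*11^2/(2*0.04144)) = 37.1

37.1 dB


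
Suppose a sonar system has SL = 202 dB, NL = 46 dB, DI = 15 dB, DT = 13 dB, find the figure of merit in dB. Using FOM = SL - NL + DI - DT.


FOM = SL - NL + DI - DT = 202 - 46 + 15 - 13 = 158

158 dB


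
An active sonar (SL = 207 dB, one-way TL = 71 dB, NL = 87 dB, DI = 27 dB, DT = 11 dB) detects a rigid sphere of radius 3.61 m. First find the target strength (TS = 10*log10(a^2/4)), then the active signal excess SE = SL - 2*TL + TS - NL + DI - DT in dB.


Step 1: TS = 10*log10(3.61^2/4) = 5.13 dB
Step 2: SE = SL - 2*TL + TS - NL + DI - DT = 207 - 2*71 + (5.13) - 87 + 27 - 11 = -0.87

-0.87 dB


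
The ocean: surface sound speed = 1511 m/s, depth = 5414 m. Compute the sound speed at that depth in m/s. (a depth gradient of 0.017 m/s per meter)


c = 1511 + 0.017 * 5414 = 1603.038

1603.038 m/s


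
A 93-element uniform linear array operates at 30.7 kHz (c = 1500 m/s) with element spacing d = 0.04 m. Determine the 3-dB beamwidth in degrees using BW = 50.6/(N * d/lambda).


Step 1: lambda = 1500/30700 = 0.04886 m
Step 2: d/lambda = 0.04/0.04886 = 0.8187
Step 3: BW = 50.6/(N * d/lambda) = 50.6/(93 * 0.8187) = 0.66

0.66 deg


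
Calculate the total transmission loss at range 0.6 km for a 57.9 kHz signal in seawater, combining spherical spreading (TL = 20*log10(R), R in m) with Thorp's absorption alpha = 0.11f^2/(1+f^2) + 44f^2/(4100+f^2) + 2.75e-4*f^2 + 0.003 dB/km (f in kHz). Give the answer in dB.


68.06 dB


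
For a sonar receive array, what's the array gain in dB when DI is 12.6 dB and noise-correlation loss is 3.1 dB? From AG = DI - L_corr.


9.5 dB


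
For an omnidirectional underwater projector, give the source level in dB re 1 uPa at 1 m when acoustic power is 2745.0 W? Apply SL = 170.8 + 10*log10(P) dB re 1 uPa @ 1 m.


205.19 dB


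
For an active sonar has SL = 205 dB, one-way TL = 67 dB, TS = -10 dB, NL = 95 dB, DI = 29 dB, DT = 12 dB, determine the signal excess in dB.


SE = SL - 2*TL + TS - NL + DI - DT = 205 - 2*67 + (-10) - 95 + 29 - 12 = -17

-17 dB


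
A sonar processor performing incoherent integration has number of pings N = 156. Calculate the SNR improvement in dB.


Gain = 5*log10(156) = 10.97

10.97 dB


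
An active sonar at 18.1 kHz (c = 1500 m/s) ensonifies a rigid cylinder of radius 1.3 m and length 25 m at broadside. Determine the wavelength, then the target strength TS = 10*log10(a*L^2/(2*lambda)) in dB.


Step 1: lambda = c/f = 1500/18100 = 0.08287 m
Step 2: TS = 10*log10(a*L^2/(2*lambda)) = 10*log10(1.3*25^2/(2*0.08287)) = 36.9

36.9 dB


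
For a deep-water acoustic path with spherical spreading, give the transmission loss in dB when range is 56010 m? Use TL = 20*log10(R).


TL = 20*log10(56010) = 94.97

94.97 dB


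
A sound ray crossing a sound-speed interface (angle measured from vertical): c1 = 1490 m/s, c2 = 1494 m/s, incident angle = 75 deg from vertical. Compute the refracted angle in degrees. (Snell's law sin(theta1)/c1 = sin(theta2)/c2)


sin(theta2) = (c2/c1)*sin(theta1) = (1494/1490)*sin(75 deg) = 0.96852
theta2 = arcsin(0.96852) = 75.59

75.59 deg


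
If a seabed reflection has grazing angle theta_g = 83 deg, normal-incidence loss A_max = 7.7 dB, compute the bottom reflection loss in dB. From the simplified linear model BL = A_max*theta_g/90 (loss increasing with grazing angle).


BL = A_max * theta_g / 90 = 7.7 * 83 / 90 = 7.1

7.1 dB


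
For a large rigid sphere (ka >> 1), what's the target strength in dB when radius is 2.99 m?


TS = 10*log10(2.99^2 / 4) = 10*log10(2.235025) = 3.49

3.49 dB


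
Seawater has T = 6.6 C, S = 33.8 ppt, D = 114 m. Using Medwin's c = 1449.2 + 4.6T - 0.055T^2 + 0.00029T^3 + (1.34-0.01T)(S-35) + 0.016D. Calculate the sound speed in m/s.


c = 1449.2 + 4.6*6.6 - 0.055*6.6^2 + 0.00029*6.6^3 + (1.34 - 0.01*6.6)*(33.8 - 35) + 0.016*114 = 1477.54

1477.54 m/s


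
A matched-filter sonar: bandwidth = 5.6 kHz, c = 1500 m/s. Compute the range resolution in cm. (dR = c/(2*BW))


dR = c/(2*BW) = 1500 / (2 * 5.6e3) = 0.1339 m = 13.39 cm

13.39 cm


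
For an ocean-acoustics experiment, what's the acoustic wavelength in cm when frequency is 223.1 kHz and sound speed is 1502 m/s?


lambda = c/f = 1502 / 223100 = 0.0067 m = 0.67 cm

0.67 cm


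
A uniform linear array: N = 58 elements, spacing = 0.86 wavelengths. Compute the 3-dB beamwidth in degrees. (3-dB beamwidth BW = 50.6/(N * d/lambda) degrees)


BW = 50.6 / (58 * 0.86) = 50.6 / 49.88 = 1.01

1.01 deg


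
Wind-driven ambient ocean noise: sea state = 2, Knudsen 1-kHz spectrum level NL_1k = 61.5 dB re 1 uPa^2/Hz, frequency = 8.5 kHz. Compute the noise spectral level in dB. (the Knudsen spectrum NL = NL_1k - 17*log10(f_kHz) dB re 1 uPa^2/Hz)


NL = NL_1k - 17*log10(f_kHz) = 61.5 - 17*log10(8.5) = 61.5 - (15.8) = 45.7

45.7 dB


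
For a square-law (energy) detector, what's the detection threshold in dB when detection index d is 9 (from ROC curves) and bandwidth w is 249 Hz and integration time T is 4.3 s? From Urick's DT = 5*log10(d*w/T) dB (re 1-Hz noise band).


DT = 5*log10(d*w/T) = 5*log10(9 * 249 / 4.3) = 5*log10(521.16) = 13.58

13.58 dB


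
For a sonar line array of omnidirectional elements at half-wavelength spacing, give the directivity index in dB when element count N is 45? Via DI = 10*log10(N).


16.53 dB


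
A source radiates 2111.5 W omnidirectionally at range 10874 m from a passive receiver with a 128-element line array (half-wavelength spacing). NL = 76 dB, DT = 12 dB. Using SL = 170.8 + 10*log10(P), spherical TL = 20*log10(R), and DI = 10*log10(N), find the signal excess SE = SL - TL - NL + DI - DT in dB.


Step 1: SL = 170.8 + 10*log10(2111.5) = 204.05 dB
Step 2: TL = 20*log10(10874) = 80.73 dB
Step 3: DI = 10*log10(128) = 21.07 dB
Step 4: SE = SL - TL - NL + DI - DT = 204.05 - 80.73 - 76 + 21.07 - 12 = 56.39

56.39 dB


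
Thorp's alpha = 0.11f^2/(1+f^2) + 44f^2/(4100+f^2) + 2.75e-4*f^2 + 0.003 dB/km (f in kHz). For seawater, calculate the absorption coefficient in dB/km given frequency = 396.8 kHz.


f^2 = 157450.24
alpha = 0.11*157450.24/(1+157450.24) + 44*157450.24/(4100+157450.24) + 2.75e-4*157450.24 + 0.003 = 86.295

86.295 dB/km


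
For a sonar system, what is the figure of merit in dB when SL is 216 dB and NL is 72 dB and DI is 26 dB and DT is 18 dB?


FOM = SL - NL + DI - DT = 216 - 72 + 26 - 18 = 152

152 dB


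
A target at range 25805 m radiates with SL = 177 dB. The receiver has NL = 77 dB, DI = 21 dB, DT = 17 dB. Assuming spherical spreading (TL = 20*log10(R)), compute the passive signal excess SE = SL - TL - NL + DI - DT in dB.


Step 1: TL = 20*log10(25805) = 88.23 dB
Step 2: SE = 177 - 88.23 - 77 + 21 - 17 = 15.77

15.77 dB


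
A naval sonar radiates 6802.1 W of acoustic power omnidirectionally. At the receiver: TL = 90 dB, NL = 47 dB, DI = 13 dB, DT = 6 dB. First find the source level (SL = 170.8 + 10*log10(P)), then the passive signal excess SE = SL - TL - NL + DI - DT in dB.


Step 1: SL = 170.8 + 10*log10(6802.1) = 209.13 dB
Step 2: SE = SL - TL - NL + DI - DT = 209.13 - 90 - 47 + 13 - 6 = 79.13

79.13 dB


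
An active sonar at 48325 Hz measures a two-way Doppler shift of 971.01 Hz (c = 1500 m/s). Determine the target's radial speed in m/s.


From fd = 2*f*v/c, v = c*fd/(2*f) = 1500 * 971.01 / (2*48325) = 15.07

15.07 m/s


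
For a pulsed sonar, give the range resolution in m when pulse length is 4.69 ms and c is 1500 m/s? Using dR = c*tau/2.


3.5175 m


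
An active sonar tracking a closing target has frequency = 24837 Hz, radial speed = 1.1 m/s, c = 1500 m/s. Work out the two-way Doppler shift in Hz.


fd = 2*f*v/c = 2 * 24837 * 1.1 / 1500 = 36.43

36.43 Hz


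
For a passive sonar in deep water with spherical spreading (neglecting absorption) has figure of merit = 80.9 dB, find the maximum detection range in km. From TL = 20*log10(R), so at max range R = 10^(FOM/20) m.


11.09 km


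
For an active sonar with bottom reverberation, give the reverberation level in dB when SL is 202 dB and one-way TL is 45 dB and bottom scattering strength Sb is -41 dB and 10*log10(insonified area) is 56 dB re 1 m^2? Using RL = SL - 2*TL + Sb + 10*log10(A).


127 dB


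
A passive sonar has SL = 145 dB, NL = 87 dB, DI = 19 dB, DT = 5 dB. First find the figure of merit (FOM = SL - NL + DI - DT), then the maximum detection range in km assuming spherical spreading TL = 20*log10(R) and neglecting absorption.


Step 1: FOM = SL - NL + DI - DT = 145 - 87 + 19 - 5 = 72 dB
Step 2: at max range FOM = TL = 20*log10(R), so R = 10^(72/20) = 3981.07 m = 3.98 km

3.98 km


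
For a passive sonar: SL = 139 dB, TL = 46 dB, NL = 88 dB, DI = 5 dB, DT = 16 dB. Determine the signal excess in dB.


SE = SL - TL - NL + DI - DT = 139 - 46 - 88 + 5 - 16 = -6

-6 dB


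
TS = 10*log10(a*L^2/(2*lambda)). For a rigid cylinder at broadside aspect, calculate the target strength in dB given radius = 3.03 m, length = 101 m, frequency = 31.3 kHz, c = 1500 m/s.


lambda = 1500/31300 = 0.04792 m
TS = 10*log10(3.03*101^2/(2*0.04792)) = 55.09

55.09 dB


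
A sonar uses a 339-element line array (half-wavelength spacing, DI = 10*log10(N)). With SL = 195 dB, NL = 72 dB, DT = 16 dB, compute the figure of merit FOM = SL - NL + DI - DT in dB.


Step 1: DI = 10*log10(339) = 25.3 dB
Step 2: FOM = SL - NL + DI - DT = 195 - 72 + 25.3 - 16 = 132.3

132.3 dB


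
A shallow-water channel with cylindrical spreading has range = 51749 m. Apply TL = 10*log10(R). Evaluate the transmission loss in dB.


TL = 10*log10(51749) = 47.14

47.14 dB


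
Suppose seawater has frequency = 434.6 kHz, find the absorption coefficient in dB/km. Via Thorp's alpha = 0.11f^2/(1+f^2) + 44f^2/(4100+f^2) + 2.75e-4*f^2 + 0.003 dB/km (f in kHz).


f^2 = 188877.16
alpha = 0.11*188877.16/(1+188877.16) + 44*188877.16/(4100+188877.16) + 2.75e-4*188877.16 + 0.003 = 95.119

95.119 dB/km


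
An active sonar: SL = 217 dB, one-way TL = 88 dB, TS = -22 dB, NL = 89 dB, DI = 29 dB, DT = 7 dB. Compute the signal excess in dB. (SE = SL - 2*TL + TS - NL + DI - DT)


SE = SL - 2*TL + TS - NL + DI - DT = 217 - 2*88 + (-22) - 89 + 29 - 7 = -48

-48 dB


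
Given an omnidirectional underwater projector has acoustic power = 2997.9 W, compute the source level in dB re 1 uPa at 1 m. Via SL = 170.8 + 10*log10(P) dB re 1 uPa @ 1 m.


SL = 170.8 + 10*log10(2997.9) = 170.8 + 34.77 = 205.57

205.57 dB


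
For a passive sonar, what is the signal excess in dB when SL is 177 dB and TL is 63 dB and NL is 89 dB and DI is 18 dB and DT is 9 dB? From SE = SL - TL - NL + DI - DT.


SE = SL - TL - NL + DI - DT = 177 - 63 - 89 + 18 - 9 = 34

34 dB


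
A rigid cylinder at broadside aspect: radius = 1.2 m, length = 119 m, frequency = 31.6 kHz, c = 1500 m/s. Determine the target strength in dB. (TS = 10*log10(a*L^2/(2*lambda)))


lambda = 1500/31600 = 0.04747 m
TS = 10*log10(1.2*119^2/(2*0.04747)) = 52.53

52.53 dB


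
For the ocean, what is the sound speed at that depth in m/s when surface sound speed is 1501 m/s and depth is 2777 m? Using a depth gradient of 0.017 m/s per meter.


c = 1501 + 0.017 * 2777 = 1548.209

1548.209 m/s


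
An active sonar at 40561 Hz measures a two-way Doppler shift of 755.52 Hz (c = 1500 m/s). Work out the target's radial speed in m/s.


13.97 m/s


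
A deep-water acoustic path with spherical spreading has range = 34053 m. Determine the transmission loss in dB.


TL = 20*log10(34053) = 90.64

90.64 dB


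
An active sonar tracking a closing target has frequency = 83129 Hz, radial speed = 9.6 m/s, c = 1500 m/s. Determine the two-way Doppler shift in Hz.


1064.05 Hz


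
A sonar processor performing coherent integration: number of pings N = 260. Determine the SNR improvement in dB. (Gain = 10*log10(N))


Gain = 10*log10(260) = 24.15

24.15 dB


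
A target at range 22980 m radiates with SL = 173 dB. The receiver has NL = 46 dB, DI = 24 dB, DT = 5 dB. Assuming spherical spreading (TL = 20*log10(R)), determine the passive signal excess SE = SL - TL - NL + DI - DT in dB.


58.77 dB


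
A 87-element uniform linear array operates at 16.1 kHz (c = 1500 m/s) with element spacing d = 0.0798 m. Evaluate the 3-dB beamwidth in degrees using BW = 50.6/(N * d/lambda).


0.68 deg


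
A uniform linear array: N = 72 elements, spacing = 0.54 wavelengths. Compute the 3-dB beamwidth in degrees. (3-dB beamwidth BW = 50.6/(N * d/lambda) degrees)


1.3 deg


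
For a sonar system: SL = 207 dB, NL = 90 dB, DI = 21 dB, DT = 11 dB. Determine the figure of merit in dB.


FOM = SL - NL + DI - DT = 207 - 90 + 21 - 11 = 127

127 dB


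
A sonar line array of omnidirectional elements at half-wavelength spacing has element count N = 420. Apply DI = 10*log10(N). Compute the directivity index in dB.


26.23 dB


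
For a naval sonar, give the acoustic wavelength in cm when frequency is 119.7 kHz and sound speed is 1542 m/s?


lambda = c/f = 1542 / 119700 = 0.0129 m = 1.29 cm

1.29 cm


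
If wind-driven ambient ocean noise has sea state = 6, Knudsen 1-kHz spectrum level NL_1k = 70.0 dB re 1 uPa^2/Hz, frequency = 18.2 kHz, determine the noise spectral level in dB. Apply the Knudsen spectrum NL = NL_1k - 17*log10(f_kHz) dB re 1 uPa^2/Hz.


NL = NL_1k - 17*log10(f_kHz) = 70.0 - 17*log10(18.2) = 70.0 - (21.42) = 48.58

48.58 dB


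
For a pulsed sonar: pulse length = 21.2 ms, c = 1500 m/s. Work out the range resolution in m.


dR = c*tau/2 = 1500 * 21.2e-3 / 2 = 15.9

15.9 m


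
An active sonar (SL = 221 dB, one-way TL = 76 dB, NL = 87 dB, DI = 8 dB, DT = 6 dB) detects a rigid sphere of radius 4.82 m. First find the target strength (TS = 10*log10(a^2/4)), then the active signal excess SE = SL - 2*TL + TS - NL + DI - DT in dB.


Step 1: TS = 10*log10(4.82^2/4) = 7.64 dB
Step 2: SE = SL - 2*TL + TS - NL + DI - DT = 221 - 2*76 + (7.64) - 87 + 8 - 6 = -8.36

-8.36 dB


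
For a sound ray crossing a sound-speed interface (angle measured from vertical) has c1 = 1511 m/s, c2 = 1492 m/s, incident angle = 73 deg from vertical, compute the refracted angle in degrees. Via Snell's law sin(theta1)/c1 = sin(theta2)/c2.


sin(theta2) = (c2/c1)*sin(theta1) = (1492/1511)*sin(73 deg) = 0.94428
theta2 = arcsin(0.94428) = 70.78

70.78 deg


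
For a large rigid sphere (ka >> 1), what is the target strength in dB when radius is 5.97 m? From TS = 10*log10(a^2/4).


TS = 10*log10(5.97^2 / 4) = 10*log10(8.910225) = 9.5

9.5 dB


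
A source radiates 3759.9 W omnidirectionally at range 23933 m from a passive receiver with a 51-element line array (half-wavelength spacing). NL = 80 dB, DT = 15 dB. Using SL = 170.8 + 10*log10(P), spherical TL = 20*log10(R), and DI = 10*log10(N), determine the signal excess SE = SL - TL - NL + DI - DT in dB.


Step 1: SL = 170.8 + 10*log10(3759.9) = 206.55 dB
Step 2: TL = 20*log10(23933) = 87.58 dB
Step 3: DI = 10*log10(51) = 17.08 dB
Step 4: SE = SL - TL - NL + DI - DT = 206.55 - 87.58 - 80 + 17.08 - 15 = 41.05

41.05 dB


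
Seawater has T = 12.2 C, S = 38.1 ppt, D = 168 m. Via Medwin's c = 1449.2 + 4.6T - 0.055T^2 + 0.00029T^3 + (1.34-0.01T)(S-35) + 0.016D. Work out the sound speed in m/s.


1504.12 m/s


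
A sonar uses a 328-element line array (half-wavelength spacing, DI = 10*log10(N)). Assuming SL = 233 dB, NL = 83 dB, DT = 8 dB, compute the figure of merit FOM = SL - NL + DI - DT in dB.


Step 1: DI = 10*log10(328) = 25.16 dB
Step 2: FOM = SL - NL + DI - DT = 233 - 83 + 25.16 - 8 = 167.16

167.16 dB


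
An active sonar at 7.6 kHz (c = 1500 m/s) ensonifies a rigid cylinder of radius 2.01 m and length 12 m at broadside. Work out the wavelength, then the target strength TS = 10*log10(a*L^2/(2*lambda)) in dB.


Step 1: lambda = c/f = 1500/7600 = 0.19737 m
Step 2: TS = 10*log10(a*L^2/(2*lambda)) = 10*log10(2.01*12^2/(2*0.19737)) = 28.65

28.65 dB


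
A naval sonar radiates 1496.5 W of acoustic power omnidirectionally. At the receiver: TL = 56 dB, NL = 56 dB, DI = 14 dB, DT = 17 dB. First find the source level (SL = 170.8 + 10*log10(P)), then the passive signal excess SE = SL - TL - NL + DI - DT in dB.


Step 1: SL = 170.8 + 10*log10(1496.5) = 202.55 dB
Step 2: SE = SL - TL - NL + DI - DT = 202.55 - 56 - 56 + 14 - 17 = 87.55

87.55 dB


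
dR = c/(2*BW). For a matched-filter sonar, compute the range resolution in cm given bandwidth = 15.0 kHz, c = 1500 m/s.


dR = c/(2*BW) = 1500 / (2 * 15.0e3) = 0.05 m = 5.0 cm

5.0 cm


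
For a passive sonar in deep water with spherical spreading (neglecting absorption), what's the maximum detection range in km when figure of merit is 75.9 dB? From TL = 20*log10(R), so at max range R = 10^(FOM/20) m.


At max range FOM = TL, so 20*log10(R) = 75.9
R = 10^(75.9/20) = 6237.35 m = 6.24 km

6.24 km


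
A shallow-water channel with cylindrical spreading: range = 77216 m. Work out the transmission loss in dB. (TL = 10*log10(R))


TL = 10*log10(77216) = 48.88

48.88 dB


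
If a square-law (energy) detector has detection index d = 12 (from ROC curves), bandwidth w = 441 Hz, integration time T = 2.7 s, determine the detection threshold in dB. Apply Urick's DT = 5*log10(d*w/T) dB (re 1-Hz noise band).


DT = 5*log10(d*w/T) = 5*log10(12 * 441 / 2.7) = 5*log10(1960.0) = 16.46

16.46 dB


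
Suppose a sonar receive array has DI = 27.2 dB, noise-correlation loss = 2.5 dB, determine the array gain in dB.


AG = DI - L_corr = 27.2 - 2.5 = 24.7

24.7 dB


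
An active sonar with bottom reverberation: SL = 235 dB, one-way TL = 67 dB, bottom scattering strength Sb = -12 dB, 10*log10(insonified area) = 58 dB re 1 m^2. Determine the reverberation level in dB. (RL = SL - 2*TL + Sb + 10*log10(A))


147 dB


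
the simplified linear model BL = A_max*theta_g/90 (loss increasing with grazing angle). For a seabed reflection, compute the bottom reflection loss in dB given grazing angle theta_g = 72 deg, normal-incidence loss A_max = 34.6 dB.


BL = A_max * theta_g / 90 = 34.6 * 72 / 90 = 27.68

27.68 dB


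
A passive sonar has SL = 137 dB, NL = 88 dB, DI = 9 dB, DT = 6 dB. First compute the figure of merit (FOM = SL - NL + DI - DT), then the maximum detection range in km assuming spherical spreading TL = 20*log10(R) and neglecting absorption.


Step 1: FOM = SL - NL + DI - DT = 137 - 88 + 9 - 6 = 52 dB
Step 2: at max range FOM = TL = 20*log10(R), so R = 10^(52/20) = 398.11 m = 0.4 km

0.4 km


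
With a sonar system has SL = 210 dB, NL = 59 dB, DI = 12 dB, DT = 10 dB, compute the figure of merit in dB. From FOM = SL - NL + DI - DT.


153 dB


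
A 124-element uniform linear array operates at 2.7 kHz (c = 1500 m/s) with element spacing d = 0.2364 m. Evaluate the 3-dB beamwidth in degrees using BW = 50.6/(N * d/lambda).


0.96 deg


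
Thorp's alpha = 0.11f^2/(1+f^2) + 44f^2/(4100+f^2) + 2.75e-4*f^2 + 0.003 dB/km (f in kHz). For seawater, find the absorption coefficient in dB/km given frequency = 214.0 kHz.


53.091 dB/km


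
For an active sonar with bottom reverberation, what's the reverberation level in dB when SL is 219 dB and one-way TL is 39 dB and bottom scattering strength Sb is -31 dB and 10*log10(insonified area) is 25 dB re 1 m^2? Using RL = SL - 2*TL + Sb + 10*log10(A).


RL = SL - 2*TL + Sb + 10*log10(A) = 219 - 2*39 + (-31) + 25 = 135

135 dB


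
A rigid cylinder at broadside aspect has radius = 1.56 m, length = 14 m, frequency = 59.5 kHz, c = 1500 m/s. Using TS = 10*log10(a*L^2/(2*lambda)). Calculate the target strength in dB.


lambda = 1500/59500 = 0.02521 m
TS = 10*log10(1.56*14^2/(2*0.02521)) = 37.83

37.83 dB


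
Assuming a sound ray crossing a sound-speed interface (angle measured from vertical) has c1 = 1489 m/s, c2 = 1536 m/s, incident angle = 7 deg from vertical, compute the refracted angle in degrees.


sin(theta2) = (c2/c1)*sin(theta1) = (1536/1489)*sin(7 deg) = 0.12572
theta2 = arcsin(0.12572) = 7.22

7.22 deg


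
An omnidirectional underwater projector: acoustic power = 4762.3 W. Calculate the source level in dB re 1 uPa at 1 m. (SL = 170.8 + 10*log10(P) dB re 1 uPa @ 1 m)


207.58 dB


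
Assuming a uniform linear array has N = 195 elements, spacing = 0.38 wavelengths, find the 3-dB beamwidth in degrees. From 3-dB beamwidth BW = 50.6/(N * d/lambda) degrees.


0.68 deg


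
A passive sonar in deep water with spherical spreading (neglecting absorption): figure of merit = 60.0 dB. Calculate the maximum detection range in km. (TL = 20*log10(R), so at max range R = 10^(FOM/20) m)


At max range FOM = TL, so 20*log10(R) = 60.0
R = 10^(60.0/20) = 1000.0 m = 1.0 km

1.0 km


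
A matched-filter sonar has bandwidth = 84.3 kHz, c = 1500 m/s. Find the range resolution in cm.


0.89 cm


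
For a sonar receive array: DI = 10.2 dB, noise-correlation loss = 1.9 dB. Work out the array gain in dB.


AG = DI - L_corr = 10.2 - 1.9 = 8.3

8.3 dB


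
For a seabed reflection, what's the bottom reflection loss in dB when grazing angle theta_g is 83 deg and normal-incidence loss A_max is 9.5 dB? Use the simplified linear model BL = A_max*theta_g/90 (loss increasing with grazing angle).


8.76 dB


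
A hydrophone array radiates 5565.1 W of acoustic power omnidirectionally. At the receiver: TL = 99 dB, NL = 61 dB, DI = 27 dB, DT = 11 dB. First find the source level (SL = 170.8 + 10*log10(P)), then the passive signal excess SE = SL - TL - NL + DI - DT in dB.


Step 1: SL = 170.8 + 10*log10(5565.1) = 208.25 dB
Step 2: SE = SL - TL - NL + DI - DT = 208.25 - 99 - 61 + 27 - 11 = 64.25

64.25 dB


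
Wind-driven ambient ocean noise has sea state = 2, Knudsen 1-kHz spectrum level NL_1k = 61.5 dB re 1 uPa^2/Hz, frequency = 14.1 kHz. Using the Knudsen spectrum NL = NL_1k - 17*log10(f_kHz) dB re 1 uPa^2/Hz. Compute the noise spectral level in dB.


41.96 dB


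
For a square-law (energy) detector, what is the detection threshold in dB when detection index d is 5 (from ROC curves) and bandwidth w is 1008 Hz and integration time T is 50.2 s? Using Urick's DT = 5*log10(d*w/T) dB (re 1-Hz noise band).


10.01 dB


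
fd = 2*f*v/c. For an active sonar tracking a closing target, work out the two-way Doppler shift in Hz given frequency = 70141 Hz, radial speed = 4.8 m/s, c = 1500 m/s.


fd = 2*f*v/c = 2 * 70141 * 4.8 / 1500 = 448.9

448.9 Hz


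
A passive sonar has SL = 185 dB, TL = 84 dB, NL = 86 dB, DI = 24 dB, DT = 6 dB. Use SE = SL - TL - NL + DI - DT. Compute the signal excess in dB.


33 dB


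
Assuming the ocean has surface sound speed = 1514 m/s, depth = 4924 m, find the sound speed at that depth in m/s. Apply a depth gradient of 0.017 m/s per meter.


c = 1514 + 0.017 * 4924 = 1597.708

1597.708 m/s


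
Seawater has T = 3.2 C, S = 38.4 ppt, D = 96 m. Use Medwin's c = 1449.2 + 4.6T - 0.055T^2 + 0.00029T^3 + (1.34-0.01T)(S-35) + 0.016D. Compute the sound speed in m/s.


c = 1449.2 + 4.6*3.2 - 0.055*3.2^2 + 0.00029*3.2^3 + (1.34 - 0.01*3.2)*(38.4 - 35) + 0.016*96 = 1469.35

1469.35 m/s


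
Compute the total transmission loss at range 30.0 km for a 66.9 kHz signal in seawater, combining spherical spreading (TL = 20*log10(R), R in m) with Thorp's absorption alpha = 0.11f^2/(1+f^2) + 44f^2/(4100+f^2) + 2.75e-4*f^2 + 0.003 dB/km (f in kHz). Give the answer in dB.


818.76 dB


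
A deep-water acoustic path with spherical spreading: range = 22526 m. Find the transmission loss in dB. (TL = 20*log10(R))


87.05 dB


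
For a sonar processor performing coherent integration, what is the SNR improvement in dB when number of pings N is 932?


Gain = 10*log10(932) = 29.69

29.69 dB
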